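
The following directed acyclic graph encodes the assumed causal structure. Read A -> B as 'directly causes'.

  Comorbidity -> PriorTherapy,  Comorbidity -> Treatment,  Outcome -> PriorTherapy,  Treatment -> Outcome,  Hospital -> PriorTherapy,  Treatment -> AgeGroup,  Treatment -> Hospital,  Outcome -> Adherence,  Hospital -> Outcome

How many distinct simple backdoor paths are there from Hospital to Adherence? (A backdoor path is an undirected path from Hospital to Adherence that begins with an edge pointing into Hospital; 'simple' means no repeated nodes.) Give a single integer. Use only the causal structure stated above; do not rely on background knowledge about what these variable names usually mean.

A backdoor path from Hospital to Adherence is any simple undirected path whose first edge points into Hospital (i.e. leaves Hospital via a parent).
Parents of Hospital: {Treatment}.
Enumerating:
  P1: Hospital <- Treatment <- Comorbidity -> PriorTherapy <- Outcome -> Adherence
  P2: Hospital <- Treatment -> Outcome -> Adherence
That exhausts the simple backdoor paths. Count: 2.

2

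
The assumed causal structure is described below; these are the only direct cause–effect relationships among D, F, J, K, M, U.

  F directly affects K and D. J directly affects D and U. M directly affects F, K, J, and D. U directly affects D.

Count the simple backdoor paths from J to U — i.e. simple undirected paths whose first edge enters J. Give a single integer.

A backdoor path from J to U is any simple undirected path whose first edge points into J (i.e. leaves J via a parent).
Parents of J: {M}.
Enumerating:
  P1: J <- M -> F -> D <- U
  P2: J <- M -> K <- F -> D <- U
  P3: J <- M -> D <- U
That exhausts the simple backdoor paths. Count: 3.

3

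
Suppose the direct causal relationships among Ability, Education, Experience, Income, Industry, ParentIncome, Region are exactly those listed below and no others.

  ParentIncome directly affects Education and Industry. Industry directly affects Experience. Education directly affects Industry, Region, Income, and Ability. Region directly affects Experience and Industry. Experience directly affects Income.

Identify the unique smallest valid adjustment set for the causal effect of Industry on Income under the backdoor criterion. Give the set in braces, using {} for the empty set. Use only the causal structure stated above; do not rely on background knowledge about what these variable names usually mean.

{Education, Region}

Variables eligible for adjustment (non-descendants of Industry, excluding Industry and Income): {Ability, Education, ParentIncome, Region}.
Backdoor paths from Industry to Income:
  P1: Industry <- ParentIncome -> Education -> Region -> Experience -> Income
  P2: Industry <- ParentIncome -> Education -> Income
  P3: Industry <- Education -> Region -> Experience -> Income
  P4: Industry <- Education -> Income
  P5: Industry <- Region <- Education -> Income
  P6: Industry <- Region -> Experience -> Income
The empty set is not sufficient: P1 (Industry <- ParentIncome -> Education -> Region -> Experience -> Income) has no collider blocking it and no conditioned non-collider, so it is open.
Try {Education, Region}:
  P1: blocked at chain node Education ∈ conditioning set.
  P2: blocked at chain node Education ∈ conditioning set.
  P3: blocked at fork node Education ∈ conditioning set.
  P4: blocked at fork node Education ∈ conditioning set.
  P5: blocked at chain node Region ∈ conditioning set.
  P6: blocked at fork node Region ∈ conditioning set.
{Education, Region} contains no descendant of Industry and blocks every backdoor path.
Every element of {Education, Region} is needed (dropping Education leaves P2 open; dropping Region leaves P6 open), so no proper subset is valid.
Among all size-2 subsets of the eligible variables, only {Education, Region} blocks every backdoor path, so it is the unique smallest valid adjustment set.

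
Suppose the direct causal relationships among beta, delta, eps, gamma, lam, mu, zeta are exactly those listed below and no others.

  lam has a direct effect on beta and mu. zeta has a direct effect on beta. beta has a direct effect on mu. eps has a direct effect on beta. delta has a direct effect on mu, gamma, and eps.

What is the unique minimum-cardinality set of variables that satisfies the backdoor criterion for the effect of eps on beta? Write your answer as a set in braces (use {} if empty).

{}

Variables eligible for adjustment (non-descendants of eps, excluding eps and beta): {delta, gamma, lam, zeta}.
Backdoor paths from eps to beta:
  P1: eps <- delta -> mu <- lam -> beta
  P2: eps <- delta -> mu <- beta
Each backdoor path contains an unconditioned collider, so every path is already blocked with the empty conditioning set:
  P1: blocked at collider mu (neither it nor any descendant is in the conditioning set).
  P2: blocked at collider mu (neither it nor any descendant is in the conditioning set).
The empty set is therefore the unique smallest valid set.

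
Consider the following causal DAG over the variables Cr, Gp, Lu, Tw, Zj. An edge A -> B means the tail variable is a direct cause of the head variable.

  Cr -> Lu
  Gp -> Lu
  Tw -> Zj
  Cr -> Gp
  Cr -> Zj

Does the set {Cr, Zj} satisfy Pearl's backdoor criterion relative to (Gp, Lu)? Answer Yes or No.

Backdoor paths from Gp to Lu (paths whose first edge points into Gp):
  P1: Gp <- Cr -> Lu
Condition 1 (no descendant of Gp in the set): holds — descendants of Gp are {Lu}; none are in {Cr, Zj}.
Condition 2 (every backdoor path blocked by {Cr, Zj}):
  P1: blocked at fork node Cr ∈ conditioning set.
{Cr, Zj} satisfies the backdoor criterion.

Yes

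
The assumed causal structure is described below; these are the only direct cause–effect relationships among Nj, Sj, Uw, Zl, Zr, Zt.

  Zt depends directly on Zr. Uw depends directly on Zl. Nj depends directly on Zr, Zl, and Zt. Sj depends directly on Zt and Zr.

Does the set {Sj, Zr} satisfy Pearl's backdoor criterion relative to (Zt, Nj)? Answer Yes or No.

Backdoor paths from Zt to Nj (paths whose first edge points into Zt):
  P1: Zt <- Zr -> Nj
Condition 1 (no descendant of Zt in the set): FAILS — Sj is a descendant of Zt.
Condition 2 (every backdoor path blocked by {Sj, Zr}):
  P1: blocked at fork node Zr ∈ conditioning set.
{Sj, Zr} does not satisfy the backdoor criterion.

No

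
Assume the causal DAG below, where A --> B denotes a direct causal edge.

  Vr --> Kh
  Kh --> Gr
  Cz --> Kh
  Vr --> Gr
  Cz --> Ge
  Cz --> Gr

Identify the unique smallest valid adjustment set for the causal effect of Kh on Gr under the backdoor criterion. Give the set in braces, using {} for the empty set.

Variables eligible for adjustment (non-descendants of Kh, excluding Kh and Gr): {Cz, Ge, Vr}.
Backdoor paths from Kh to Gr:
  P1: Kh <- Vr -> Gr
  P2: Kh <- Cz -> Gr
The empty set is not sufficient: P1 (Kh <- Vr -> Gr) has no collider blocking it and no conditioned non-collider, so it is open.
Try {Cz, Vr}:
  P1: blocked at fork node Vr ∈ conditioning set.
  P2: blocked at fork node Cz ∈ conditioning set.
{Cz, Vr} contains no descendant of Kh and blocks every backdoor path.
Every element of {Cz, Vr} is needed (dropping Cz leaves P2 open; dropping Vr leaves P1 open), so no proper subset is valid.
Among all size-2 subsets of the eligible variables, only {Cz, Vr} blocks every backdoor path, so it is the unique smallest valid adjustment set.

{Cz, Vr}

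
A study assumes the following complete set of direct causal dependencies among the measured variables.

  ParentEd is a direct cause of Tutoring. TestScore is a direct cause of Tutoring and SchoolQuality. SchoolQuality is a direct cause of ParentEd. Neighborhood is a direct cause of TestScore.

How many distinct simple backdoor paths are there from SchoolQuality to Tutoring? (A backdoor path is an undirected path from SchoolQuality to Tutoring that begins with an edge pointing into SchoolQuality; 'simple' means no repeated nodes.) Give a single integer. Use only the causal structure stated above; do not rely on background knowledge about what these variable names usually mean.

A backdoor path from SchoolQuality to Tutoring is any simple undirected path whose first edge points into SchoolQuality (i.e. leaves SchoolQuality via a parent).
Parents of SchoolQuality: {TestScore}.
Enumerating:
  P1: SchoolQuality <- TestScore -> Tutoring
That exhausts the simple backdoor paths. Count: 1.

1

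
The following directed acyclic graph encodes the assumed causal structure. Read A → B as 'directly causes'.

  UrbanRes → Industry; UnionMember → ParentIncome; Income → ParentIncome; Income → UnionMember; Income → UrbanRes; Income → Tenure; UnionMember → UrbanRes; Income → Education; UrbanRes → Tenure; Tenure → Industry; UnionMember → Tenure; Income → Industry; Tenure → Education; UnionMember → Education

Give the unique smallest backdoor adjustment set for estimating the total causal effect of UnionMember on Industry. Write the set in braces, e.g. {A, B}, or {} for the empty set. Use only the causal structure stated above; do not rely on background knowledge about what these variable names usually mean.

Variables eligible for adjustment (non-descendants of UnionMember, excluding UnionMember and Industry): {Income}.
Backdoor paths from UnionMember to Industry:
  P1: UnionMember <- Income -> UrbanRes -> Tenure -> Industry
  P2: UnionMember <- Income -> UrbanRes -> Industry
  P3: UnionMember <- Income -> Tenure <- UrbanRes -> Industry
  P4: UnionMember <- Income -> Tenure -> Industry
  P5: UnionMember <- Income -> Education <- Tenure <- UrbanRes -> Industry
  P6: UnionMember <- Income -> Education <- Tenure -> Industry
  P7: UnionMember <- Income -> Industry
The empty set is not sufficient: P1 (UnionMember <- Income -> UrbanRes -> Tenure -> Industry) has no collider blocking it and no conditioned non-collider, so it is open.
Try {Income}:
  P1: blocked at fork node Income ∈ conditioning set.
  P2: blocked at fork node Income ∈ conditioning set.
  P3: blocked at fork node Income ∈ conditioning set.
  P4: blocked at fork node Income ∈ conditioning set.
  P5: blocked at fork node Income ∈ conditioning set.
  P6: blocked at fork node Income ∈ conditioning set.
  P7: blocked at fork node Income ∈ conditioning set.
{Income} contains no descendant of UnionMember and blocks every backdoor path.
{Income} is the unique smallest valid adjustment set.

{Income}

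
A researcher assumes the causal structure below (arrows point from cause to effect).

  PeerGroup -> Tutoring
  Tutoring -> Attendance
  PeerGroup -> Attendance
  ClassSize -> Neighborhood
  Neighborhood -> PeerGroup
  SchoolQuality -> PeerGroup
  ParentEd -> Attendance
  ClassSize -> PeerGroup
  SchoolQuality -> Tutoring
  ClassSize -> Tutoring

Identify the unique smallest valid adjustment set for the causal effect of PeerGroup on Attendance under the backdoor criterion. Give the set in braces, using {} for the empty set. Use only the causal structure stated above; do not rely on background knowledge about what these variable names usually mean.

{ClassSize, SchoolQuality}

Variables eligible for adjustment (non-descendants of PeerGroup, excluding PeerGroup and Attendance): {ClassSize, Neighborhood, ParentEd, SchoolQuality}.
Backdoor paths from PeerGroup to Attendance:
  P1: PeerGroup <- ClassSize -> Tutoring -> Attendance
  P2: PeerGroup <- Neighborhood <- ClassSize -> Tutoring -> Attendance
  P3: PeerGroup <- SchoolQuality -> Tutoring -> Attendance
The empty set is not sufficient: P1 (PeerGroup <- ClassSize -> Tutoring -> Attendance) has no collider blocking it and no conditioned non-collider, so it is open.
Try {ClassSize, SchoolQuality}:
  P1: blocked at fork node ClassSize ∈ conditioning set.
  P2: blocked at fork node ClassSize ∈ conditioning set.
  P3: blocked at fork node SchoolQuality ∈ conditioning set.
{ClassSize, SchoolQuality} contains no descendant of PeerGroup and blocks every backdoor path.
Every element of {ClassSize, SchoolQuality} is needed (dropping ClassSize leaves P1 open; dropping SchoolQuality leaves P3 open), so no proper subset is valid.
Among all size-2 subsets of the eligible variables, only {ClassSize, SchoolQuality} blocks every backdoor path, so it is the unique smallest valid adjustment set.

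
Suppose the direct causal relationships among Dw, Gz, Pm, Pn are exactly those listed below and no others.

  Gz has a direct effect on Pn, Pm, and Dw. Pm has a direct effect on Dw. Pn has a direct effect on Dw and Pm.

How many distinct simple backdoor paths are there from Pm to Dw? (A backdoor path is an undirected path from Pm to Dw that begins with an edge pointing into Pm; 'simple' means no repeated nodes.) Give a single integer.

4

A backdoor path from Pm to Dw is any simple undirected path whose first edge points into Pm (i.e. leaves Pm via a parent).
Parents of Pm: {Gz, Pn}.
Enumerating:
  P1: Pm <- Gz -> Pn -> Dw
  P2: Pm <- Gz -> Dw
  P3: Pm <- Pn <- Gz -> Dw
  P4: Pm <- Pn -> Dw
That exhausts the simple backdoor paths. Count: 4.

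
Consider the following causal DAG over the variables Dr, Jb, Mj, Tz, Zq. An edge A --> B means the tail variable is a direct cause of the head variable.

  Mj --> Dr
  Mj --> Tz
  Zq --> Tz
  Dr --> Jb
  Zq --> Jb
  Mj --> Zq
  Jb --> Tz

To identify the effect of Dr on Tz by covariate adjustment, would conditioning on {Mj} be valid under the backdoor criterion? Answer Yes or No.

Yes

Backdoor paths from Dr to Tz (paths whose first edge points into Dr):
  P1: Dr <- Mj -> Zq -> Jb -> Tz
  P2: Dr <- Mj -> Zq -> Tz
  P3: Dr <- Mj -> Tz
Condition 1 (no descendant of Dr in the set): holds — descendants of Dr are {Jb, Tz}; none are in {Mj}.
Condition 2 (every backdoor path blocked by {Mj}):
  P1: blocked at fork node Mj ∈ conditioning set.
  P2: blocked at fork node Mj ∈ conditioning set.
  P3: blocked at fork node Mj ∈ conditioning set.
{Mj} satisfies the backdoor criterion.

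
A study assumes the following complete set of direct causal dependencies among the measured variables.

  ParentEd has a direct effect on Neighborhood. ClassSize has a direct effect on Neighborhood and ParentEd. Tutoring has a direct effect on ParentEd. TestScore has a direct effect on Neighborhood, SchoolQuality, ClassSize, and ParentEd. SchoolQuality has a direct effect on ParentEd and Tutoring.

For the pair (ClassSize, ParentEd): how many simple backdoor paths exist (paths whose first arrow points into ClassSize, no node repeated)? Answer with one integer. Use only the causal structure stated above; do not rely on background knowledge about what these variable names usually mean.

A backdoor path from ClassSize to ParentEd is any simple undirected path whose first edge points into ClassSize (i.e. leaves ClassSize via a parent).
Parents of ClassSize: {TestScore}.
Enumerating:
  P1: ClassSize <- TestScore -> SchoolQuality -> Tutoring -> ParentEd
  P2: ClassSize <- TestScore -> SchoolQuality -> ParentEd
  P3: ClassSize <- TestScore -> ParentEd
  P4: ClassSize <- TestScore -> Neighborhood <- ParentEd
That exhausts the simple backdoor paths. Count: 4.

4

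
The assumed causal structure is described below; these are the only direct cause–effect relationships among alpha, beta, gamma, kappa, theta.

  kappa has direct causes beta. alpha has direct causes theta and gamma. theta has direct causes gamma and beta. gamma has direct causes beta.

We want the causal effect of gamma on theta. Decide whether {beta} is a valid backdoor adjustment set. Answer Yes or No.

Backdoor paths from gamma to theta (paths whose first edge points into gamma):
  P1: gamma <- beta -> theta
Condition 1 (no descendant of gamma in the set): holds — descendants of gamma are {alpha, theta}; none are in {beta}.
Condition 2 (every backdoor path blocked by {beta}):
  P1: blocked at fork node beta ∈ conditioning set.
{beta} satisfies the backdoor criterion.

Yes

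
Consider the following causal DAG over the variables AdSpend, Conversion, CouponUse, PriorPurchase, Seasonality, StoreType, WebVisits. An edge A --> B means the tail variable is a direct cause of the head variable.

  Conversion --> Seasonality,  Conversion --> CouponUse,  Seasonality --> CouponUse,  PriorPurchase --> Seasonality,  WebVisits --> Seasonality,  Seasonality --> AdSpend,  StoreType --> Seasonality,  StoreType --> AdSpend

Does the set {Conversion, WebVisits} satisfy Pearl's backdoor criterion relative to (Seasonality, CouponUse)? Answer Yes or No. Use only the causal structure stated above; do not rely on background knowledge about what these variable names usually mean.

Yes

Backdoor paths from Seasonality to CouponUse (paths whose first edge points into Seasonality):
  P1: Seasonality <- Conversion -> CouponUse
Condition 1 (no descendant of Seasonality in the set): holds — descendants of Seasonality are {AdSpend, CouponUse}; none are in {Conversion, WebVisits}.
Condition 2 (every backdoor path blocked by {Conversion, WebVisits}):
  P1: blocked at fork node Conversion ∈ conditioning set.
{Conversion, WebVisits} satisfies the backdoor criterion.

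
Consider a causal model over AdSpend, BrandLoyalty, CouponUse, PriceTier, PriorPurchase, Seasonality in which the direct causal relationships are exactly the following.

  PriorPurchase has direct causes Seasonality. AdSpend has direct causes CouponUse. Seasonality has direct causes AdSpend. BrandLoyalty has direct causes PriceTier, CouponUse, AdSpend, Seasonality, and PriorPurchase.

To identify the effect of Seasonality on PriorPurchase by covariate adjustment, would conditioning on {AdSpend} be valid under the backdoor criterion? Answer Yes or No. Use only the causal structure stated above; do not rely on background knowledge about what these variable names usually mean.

Yes

Backdoor paths from Seasonality to PriorPurchase (paths whose first edge points into Seasonality):
  P1: Seasonality <- AdSpend <- CouponUse -> BrandLoyalty <- PriorPurchase
  P2: Seasonality <- AdSpend -> BrandLoyalty <- PriorPurchase
Condition 1 (no descendant of Seasonality in the set): holds — descendants of Seasonality are {BrandLoyalty, PriorPurchase}; none are in {AdSpend}.
Condition 2 (every backdoor path blocked by {AdSpend}):
  P1: blocked at chain node AdSpend ∈ conditioning set.
  P2: blocked at fork node AdSpend ∈ conditioning set.
{AdSpend} satisfies the backdoor criterion.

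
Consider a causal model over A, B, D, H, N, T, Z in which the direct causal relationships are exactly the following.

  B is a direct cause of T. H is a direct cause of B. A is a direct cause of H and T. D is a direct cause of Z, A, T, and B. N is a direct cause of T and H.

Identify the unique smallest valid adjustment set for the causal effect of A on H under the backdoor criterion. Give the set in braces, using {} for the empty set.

{}

Variables eligible for adjustment (non-descendants of A, excluding A and H): {D, N, Z}.
Backdoor paths from A to H:
  P1: A <- D -> B <- H
  P2: A <- D -> B -> T <- N -> H
  P3: A <- D -> T <- N -> H
  P4: A <- D -> T <- B <- H
Each backdoor path contains an unconditioned collider, so every path is already blocked with the empty conditioning set:
  P1: blocked at collider B (neither it nor any descendant is in the conditioning set).
  P2: blocked at collider T (neither it nor any descendant is in the conditioning set).
  P3: blocked at collider T (neither it nor any descendant is in the conditioning set).
  P4: blocked at collider T (neither it nor any descendant is in the conditioning set).
The empty set is therefore the unique smallest valid set.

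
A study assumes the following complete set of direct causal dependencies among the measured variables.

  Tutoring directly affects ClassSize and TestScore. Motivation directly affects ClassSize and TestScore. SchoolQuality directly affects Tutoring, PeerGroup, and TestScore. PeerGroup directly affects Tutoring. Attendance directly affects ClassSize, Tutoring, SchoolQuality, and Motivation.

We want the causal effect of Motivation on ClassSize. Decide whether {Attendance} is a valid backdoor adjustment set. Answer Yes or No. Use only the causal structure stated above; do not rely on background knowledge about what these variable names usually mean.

Yes

Backdoor paths from Motivation to ClassSize (paths whose first edge points into Motivation):
  P1: Motivation <- Attendance -> SchoolQuality -> PeerGroup -> Tutoring -> ClassSize
  P2: Motivation <- Attendance -> SchoolQuality -> Tutoring -> ClassSize
  P3: Motivation <- Attendance -> SchoolQuality -> TestScore <- Tutoring -> ClassSize
  P4: Motivation <- Attendance -> Tutoring -> ClassSize
  P5: Motivation <- Attendance -> ClassSize
Condition 1 (no descendant of Motivation in the set): holds — descendants of Motivation are {ClassSize, TestScore}; none are in {Attendance}.
Condition 2 (every backdoor path blocked by {Attendance}):
  P1: blocked at fork node Attendance ∈ conditioning set.
  P2: blocked at fork node Attendance ∈ conditioning set.
  P3: blocked at fork node Attendance ∈ conditioning set.
  P4: blocked at fork node Attendance ∈ conditioning set.
  P5: blocked at fork node Attendance ∈ conditioning set.
{Attendance} satisfies the backdoor criterion.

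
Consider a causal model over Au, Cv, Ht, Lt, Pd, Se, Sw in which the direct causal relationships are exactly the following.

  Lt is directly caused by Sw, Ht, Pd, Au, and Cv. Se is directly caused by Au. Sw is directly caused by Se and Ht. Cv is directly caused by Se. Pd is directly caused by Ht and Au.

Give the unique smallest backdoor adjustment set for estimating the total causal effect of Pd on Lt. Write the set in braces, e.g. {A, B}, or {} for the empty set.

{Au, Ht}

Variables eligible for adjustment (non-descendants of Pd, excluding Pd and Lt): {Au, Cv, Ht, Se, Sw}.
Backdoor paths from Pd to Lt:
  P1: Pd <- Au -> Se -> Sw <- Ht -> Lt
  P2: Pd <- Au -> Se -> Sw -> Lt
  P3: Pd <- Au -> Se -> Cv -> Lt
  P4: Pd <- Au -> Lt
  P5: Pd <- Ht -> Sw <- Se <- Au -> Lt
  P6: Pd <- Ht -> Sw <- Se -> Cv -> Lt
  P7: Pd <- Ht -> Sw -> Lt
  P8: Pd <- Ht -> Lt
The empty set is not sufficient: P2 (Pd <- Au -> Se -> Sw -> Lt) has no collider blocking it and no conditioned non-collider, so it is open.
Try {Au, Ht}:
  P1: blocked at fork node Au ∈ conditioning set.
  P2: blocked at fork node Au ∈ conditioning set.
  P3: blocked at fork node Au ∈ conditioning set.
  P4: blocked at fork node Au ∈ conditioning set.
  P5: blocked at fork node Ht ∈ conditioning set.
  P6: blocked at fork node Ht ∈ conditioning set.
  P7: blocked at fork node Ht ∈ conditioning set.
  P8: blocked at fork node Ht ∈ conditioning set.
{Au, Ht} contains no descendant of Pd and blocks every backdoor path.
Every element of {Au, Ht} is needed (dropping Au leaves P2 open; dropping Ht leaves P7 open), so no proper subset is valid.
Among all size-2 subsets of the eligible variables, only {Au, Ht} blocks every backdoor path, so it is the unique smallest valid adjustment set.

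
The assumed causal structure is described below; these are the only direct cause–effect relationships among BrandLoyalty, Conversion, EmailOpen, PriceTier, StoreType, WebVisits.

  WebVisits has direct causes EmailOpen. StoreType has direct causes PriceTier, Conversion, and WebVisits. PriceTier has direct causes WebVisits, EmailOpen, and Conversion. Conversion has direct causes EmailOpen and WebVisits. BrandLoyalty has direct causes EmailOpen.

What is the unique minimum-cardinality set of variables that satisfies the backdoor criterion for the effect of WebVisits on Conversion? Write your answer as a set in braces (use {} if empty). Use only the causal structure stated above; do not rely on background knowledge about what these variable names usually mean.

{EmailOpen}

Variables eligible for adjustment (non-descendants of WebVisits, excluding WebVisits and Conversion): {BrandLoyalty, EmailOpen}.
Backdoor paths from WebVisits to Conversion:
  P1: WebVisits <- EmailOpen -> Conversion
  P2: WebVisits <- EmailOpen -> PriceTier <- Conversion
  P3: WebVisits <- EmailOpen -> PriceTier -> StoreType <- Conversion
The empty set is not sufficient: P1 (WebVisits <- EmailOpen -> Conversion) has no collider blocking it and no conditioned non-collider, so it is open.
Try {EmailOpen}:
  P1: blocked at fork node EmailOpen ∈ conditioning set.
  P2: blocked at fork node EmailOpen ∈ conditioning set.
  P3: blocked at fork node EmailOpen ∈ conditioning set.
{EmailOpen} contains no descendant of WebVisits and blocks every backdoor path.
No other singleton works — e.g. {BrandLoyalty} leaves P1 open — so {EmailOpen} is the unique smallest valid adjustment set.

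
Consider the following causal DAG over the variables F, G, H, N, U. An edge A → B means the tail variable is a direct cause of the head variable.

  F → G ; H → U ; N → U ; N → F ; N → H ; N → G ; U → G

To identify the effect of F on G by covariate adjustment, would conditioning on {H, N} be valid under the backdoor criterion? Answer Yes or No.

Yes

Backdoor paths from F to G (paths whose first edge points into F):
  P1: F <- N -> H -> U -> G
  P2: F <- N -> U -> G
  P3: F <- N -> G
Condition 1 (no descendant of F in the set): holds — descendants of F are {G}; none are in {H, N}.
Condition 2 (every backdoor path blocked by {H, N}):
  P1: blocked at fork node N ∈ conditioning set.
  P2: blocked at fork node N ∈ conditioning set.
  P3: blocked at fork node N ∈ conditioning set.
{H, N} satisfies the backdoor criterion.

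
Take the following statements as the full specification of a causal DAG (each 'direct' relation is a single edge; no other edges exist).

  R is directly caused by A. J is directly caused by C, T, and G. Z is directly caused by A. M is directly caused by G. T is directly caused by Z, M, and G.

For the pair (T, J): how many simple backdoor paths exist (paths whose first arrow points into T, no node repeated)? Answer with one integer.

2

A backdoor path from T to J is any simple undirected path whose first edge points into T (i.e. leaves T via a parent).
Parents of T: {G, M, Z}.
Enumerating:
  P1: T <- G -> J
  P2: T <- M <- G -> J
That exhausts the simple backdoor paths. Count: 2.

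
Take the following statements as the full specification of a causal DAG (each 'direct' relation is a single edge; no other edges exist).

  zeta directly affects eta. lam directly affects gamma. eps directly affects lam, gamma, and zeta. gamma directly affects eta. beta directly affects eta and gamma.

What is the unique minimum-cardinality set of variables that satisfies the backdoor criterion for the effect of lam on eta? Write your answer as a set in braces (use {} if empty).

Variables eligible for adjustment (non-descendants of lam, excluding lam and eta): {beta, eps, zeta}.
Backdoor paths from lam to eta:
  P1: lam <- eps -> gamma <- beta -> eta
  P2: lam <- eps -> gamma -> eta
  P3: lam <- eps -> zeta -> eta
The empty set is not sufficient: P2 (lam <- eps -> gamma -> eta) has no collider blocking it and no conditioned non-collider, so it is open.
Try {eps}:
  P1: blocked at fork node eps ∈ conditioning set.
  P2: blocked at fork node eps ∈ conditioning set.
  P3: blocked at fork node eps ∈ conditioning set.
{eps} contains no descendant of lam and blocks every backdoor path.
No other singleton works — e.g. {beta} leaves P2 open — so {eps} is the unique smallest valid adjustment set.

{eps}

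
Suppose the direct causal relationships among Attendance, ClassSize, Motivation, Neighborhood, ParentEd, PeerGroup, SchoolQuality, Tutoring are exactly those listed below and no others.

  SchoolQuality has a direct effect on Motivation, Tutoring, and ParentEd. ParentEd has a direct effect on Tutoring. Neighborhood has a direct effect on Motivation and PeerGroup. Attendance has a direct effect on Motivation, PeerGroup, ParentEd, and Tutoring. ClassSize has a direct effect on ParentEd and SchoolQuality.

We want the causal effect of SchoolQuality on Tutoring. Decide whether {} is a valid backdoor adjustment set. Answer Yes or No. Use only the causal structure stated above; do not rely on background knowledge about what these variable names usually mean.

Backdoor paths from SchoolQuality to Tutoring (paths whose first edge points into SchoolQuality):
  P1: SchoolQuality <- ClassSize -> ParentEd <- Attendance -> Tutoring
  P2: SchoolQuality <- ClassSize -> ParentEd -> Tutoring
Condition 1 (no descendant of SchoolQuality in the set): holds — descendants of SchoolQuality are {Motivation, ParentEd, Tutoring}; none are in {}.
Condition 2 (every backdoor path blocked by {}):
  P1: blocked at collider ParentEd (neither it nor any descendant is in the conditioning set).
  P2: open — no interior node is in the conditioning set.
{} does not satisfy the backdoor criterion.

No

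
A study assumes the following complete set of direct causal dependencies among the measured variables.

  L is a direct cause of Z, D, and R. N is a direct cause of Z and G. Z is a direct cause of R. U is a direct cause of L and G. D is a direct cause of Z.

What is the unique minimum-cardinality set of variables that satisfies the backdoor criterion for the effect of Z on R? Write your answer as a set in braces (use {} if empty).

Variables eligible for adjustment (non-descendants of Z, excluding Z and R): {D, G, L, N, U}.
Backdoor paths from Z to R:
  P1: Z <- L -> R
  P2: Z <- N -> G <- U -> L -> R
  P3: Z <- D <- L -> R
The empty set is not sufficient: P1 (Z <- L -> R) has no collider blocking it and no conditioned non-collider, so it is open.
Try {L}:
  P1: blocked at fork node L ∈ conditioning set.
  P2: blocked at collider G (neither it nor any descendant is in the conditioning set).
  P3: blocked at fork node L ∈ conditioning set.
{L} contains no descendant of Z and blocks every backdoor path.
No other singleton works — e.g. {U} leaves P1 open — so {L} is the unique smallest valid adjustment set.

{L}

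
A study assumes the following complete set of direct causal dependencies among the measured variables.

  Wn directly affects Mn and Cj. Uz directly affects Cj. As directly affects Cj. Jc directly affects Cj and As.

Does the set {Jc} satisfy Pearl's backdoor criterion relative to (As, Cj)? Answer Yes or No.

Backdoor paths from As to Cj (paths whose first edge points into As):
  P1: As <- Jc -> Cj
Condition 1 (no descendant of As in the set): holds — descendants of As are {Cj}; none are in {Jc}.
Condition 2 (every backdoor path blocked by {Jc}):
  P1: blocked at fork node Jc ∈ conditioning set.
{Jc} satisfies the backdoor criterion.

Yes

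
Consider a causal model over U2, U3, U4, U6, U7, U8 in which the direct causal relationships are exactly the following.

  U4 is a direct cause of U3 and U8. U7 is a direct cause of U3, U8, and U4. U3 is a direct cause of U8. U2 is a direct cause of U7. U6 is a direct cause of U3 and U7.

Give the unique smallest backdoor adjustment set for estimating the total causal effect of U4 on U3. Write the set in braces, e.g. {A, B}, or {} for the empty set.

Variables eligible for adjustment (non-descendants of U4, excluding U4 and U3): {U2, U6, U7}.
Backdoor paths from U4 to U3:
  P1: U4 <- U7 <- U6 -> U3
  P2: U4 <- U7 -> U3
  P3: U4 <- U7 -> U8 <- U3
The empty set is not sufficient: P1 (U4 <- U7 <- U6 -> U3) has no collider blocking it and no conditioned non-collider, so it is open.
Try {U7}:
  P1: blocked at chain node U7 ∈ conditioning set.
  P2: blocked at fork node U7 ∈ conditioning set.
  P3: blocked at fork node U7 ∈ conditioning set.
{U7} contains no descendant of U4 and blocks every backdoor path.
No other singleton works — e.g. {U2} leaves P1 open — so {U7} is the unique smallest valid adjustment set.

{U7}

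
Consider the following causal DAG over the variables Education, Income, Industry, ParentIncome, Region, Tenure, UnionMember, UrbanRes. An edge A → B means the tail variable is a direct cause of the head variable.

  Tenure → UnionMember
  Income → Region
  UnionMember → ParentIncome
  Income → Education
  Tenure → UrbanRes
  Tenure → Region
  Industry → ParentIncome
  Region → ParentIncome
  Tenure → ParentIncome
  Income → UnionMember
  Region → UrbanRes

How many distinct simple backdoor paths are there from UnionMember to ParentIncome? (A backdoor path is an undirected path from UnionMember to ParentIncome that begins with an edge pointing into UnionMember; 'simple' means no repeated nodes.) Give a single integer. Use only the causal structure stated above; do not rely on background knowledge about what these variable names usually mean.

6

A backdoor path from UnionMember to ParentIncome is any simple undirected path whose first edge points into UnionMember (i.e. leaves UnionMember via a parent).
Parents of UnionMember: {Income, Tenure}.
Enumerating:
  P1: UnionMember <- Income -> Region <- Tenure -> ParentIncome
  P2: UnionMember <- Income -> Region -> ParentIncome
  P3: UnionMember <- Income -> Region -> UrbanRes <- Tenure -> ParentIncome
  P4: UnionMember <- Tenure -> Region -> ParentIncome
  P5: UnionMember <- Tenure -> ParentIncome
  P6: UnionMember <- Tenure -> UrbanRes <- Region -> ParentIncome
That exhausts the simple backdoor paths. Count: 6.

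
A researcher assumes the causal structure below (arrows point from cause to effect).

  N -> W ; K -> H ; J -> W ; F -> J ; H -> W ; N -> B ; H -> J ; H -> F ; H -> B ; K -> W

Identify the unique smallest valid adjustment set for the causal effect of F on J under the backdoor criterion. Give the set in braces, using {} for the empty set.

Variables eligible for adjustment (non-descendants of F, excluding F and J): {B, H, K, N}.
Backdoor paths from F to J:
  P1: F <- H <- K -> W <- J
  P2: F <- H -> J
  P3: F <- H -> W <- J
  P4: F <- H -> B <- N -> W <- J
The empty set is not sufficient: P2 (F <- H -> J) has no collider blocking it and no conditioned non-collider, so it is open.
Try {H}:
  P1: blocked at chain node H ∈ conditioning set.
  P2: blocked at fork node H ∈ conditioning set.
  P3: blocked at fork node H ∈ conditioning set.
  P4: blocked at fork node H ∈ conditioning set.
{H} contains no descendant of F and blocks every backdoor path.
No other singleton works — e.g. {N} leaves P2 open — so {H} is the unique smallest valid adjustment set.

{H}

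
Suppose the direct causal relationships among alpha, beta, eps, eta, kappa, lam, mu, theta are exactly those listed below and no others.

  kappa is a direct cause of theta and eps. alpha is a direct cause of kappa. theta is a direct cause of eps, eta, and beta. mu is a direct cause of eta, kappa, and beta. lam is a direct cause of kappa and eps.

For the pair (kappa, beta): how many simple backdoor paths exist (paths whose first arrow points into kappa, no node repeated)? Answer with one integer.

4

A backdoor path from kappa to beta is any simple undirected path whose first edge points into kappa (i.e. leaves kappa via a parent).
Parents of kappa: {alpha, lam, mu}.
Enumerating:
  P1: kappa <- lam -> eps <- theta -> beta
  P2: kappa <- lam -> eps <- theta -> eta <- mu -> beta
  P3: kappa <- mu -> beta
  P4: kappa <- mu -> eta <- theta -> beta
That exhausts the simple backdoor paths. Count: 4.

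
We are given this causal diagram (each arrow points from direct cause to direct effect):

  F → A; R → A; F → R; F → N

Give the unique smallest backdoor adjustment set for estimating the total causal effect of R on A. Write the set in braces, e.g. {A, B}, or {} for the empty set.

{F}

Variables eligible for adjustment (non-descendants of R, excluding R and A): {F, N}.
Backdoor paths from R to A:
  P1: R <- F -> A
The empty set is not sufficient: P1 (R <- F -> A) has no collider blocking it and no conditioned non-collider, so it is open.
Try {F}:
  P1: blocked at fork node F ∈ conditioning set.
{F} contains no descendant of R and blocks every backdoor path.
No other singleton works — e.g. {N} leaves P1 open — so {F} is the unique smallest valid adjustment set.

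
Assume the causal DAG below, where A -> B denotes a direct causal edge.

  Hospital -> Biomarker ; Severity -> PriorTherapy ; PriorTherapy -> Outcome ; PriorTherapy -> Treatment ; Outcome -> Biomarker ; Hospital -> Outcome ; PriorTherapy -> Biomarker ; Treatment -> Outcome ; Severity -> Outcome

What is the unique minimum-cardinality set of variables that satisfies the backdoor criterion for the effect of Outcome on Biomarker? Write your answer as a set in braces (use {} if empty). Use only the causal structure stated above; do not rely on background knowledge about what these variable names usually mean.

{Hospital, PriorTherapy}

Variables eligible for adjustment (non-descendants of Outcome, excluding Outcome and Biomarker): {Hospital, PriorTherapy, Severity, Treatment}.
Backdoor paths from Outcome to Biomarker:
  P1: Outcome <- Severity -> PriorTherapy -> Biomarker
  P2: Outcome <- PriorTherapy -> Biomarker
  P3: Outcome <- Hospital -> Biomarker
  P4: Outcome <- Treatment <- PriorTherapy -> Biomarker
The empty set is not sufficient: P1 (Outcome <- Severity -> PriorTherapy -> Biomarker) has no collider blocking it and no conditioned non-collider, so it is open.
Try {Hospital, PriorTherapy}:
  P1: blocked at chain node PriorTherapy ∈ conditioning set.
  P2: blocked at fork node PriorTherapy ∈ conditioning set.
  P3: blocked at fork node Hospital ∈ conditioning set.
  P4: blocked at fork node PriorTherapy ∈ conditioning set.
{Hospital, PriorTherapy} contains no descendant of Outcome and blocks every backdoor path.
Every element of {Hospital, PriorTherapy} is needed (dropping Hospital leaves P3 open; dropping PriorTherapy leaves P1 open), so no proper subset is valid.
Among all size-2 subsets of the eligible variables, only {Hospital, PriorTherapy} blocks every backdoor path, so it is the unique smallest valid adjustment set.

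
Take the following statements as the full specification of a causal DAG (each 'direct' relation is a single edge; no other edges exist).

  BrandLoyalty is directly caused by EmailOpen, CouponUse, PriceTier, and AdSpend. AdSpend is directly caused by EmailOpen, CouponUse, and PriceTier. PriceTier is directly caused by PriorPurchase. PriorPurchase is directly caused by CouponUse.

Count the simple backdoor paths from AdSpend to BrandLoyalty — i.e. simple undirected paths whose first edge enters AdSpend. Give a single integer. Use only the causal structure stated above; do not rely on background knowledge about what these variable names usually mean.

5

A backdoor path from AdSpend to BrandLoyalty is any simple undirected path whose first edge points into AdSpend (i.e. leaves AdSpend via a parent).
Parents of AdSpend: {CouponUse, EmailOpen, PriceTier}.
Enumerating:
  P1: AdSpend <- CouponUse -> PriorPurchase -> PriceTier -> BrandLoyalty
  P2: AdSpend <- CouponUse -> BrandLoyalty
  P3: AdSpend <- EmailOpen -> BrandLoyalty
  P4: AdSpend <- PriceTier <- PriorPurchase <- CouponUse -> BrandLoyalty
  P5: AdSpend <- PriceTier -> BrandLoyalty
That exhausts the simple backdoor paths. Count: 5.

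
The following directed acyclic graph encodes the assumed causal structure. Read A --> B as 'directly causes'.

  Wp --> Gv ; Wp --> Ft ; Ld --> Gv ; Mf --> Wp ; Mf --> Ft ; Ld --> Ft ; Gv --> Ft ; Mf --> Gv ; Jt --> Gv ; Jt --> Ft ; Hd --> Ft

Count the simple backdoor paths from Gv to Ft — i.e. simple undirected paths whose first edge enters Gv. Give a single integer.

A backdoor path from Gv to Ft is any simple undirected path whose first edge points into Gv (i.e. leaves Gv via a parent).
Parents of Gv: {Jt, Ld, Mf, Wp}.
Enumerating:
  P1: Gv <- Ld -> Ft
  P2: Gv <- Mf -> Wp -> Ft
  P3: Gv <- Mf -> Ft
  P4: Gv <- Jt -> Ft
  P5: Gv <- Wp <- Mf -> Ft
  P6: Gv <- Wp -> Ft
That exhausts the simple backdoor paths. Count: 6.

6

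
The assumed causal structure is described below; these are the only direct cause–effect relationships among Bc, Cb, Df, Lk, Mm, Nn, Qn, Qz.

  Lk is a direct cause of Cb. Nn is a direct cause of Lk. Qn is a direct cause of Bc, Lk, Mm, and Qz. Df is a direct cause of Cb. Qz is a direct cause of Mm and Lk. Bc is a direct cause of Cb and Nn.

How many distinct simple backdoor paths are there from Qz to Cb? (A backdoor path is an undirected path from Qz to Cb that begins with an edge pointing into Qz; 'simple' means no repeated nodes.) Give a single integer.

4

A backdoor path from Qz to Cb is any simple undirected path whose first edge points into Qz (i.e. leaves Qz via a parent).
Parents of Qz: {Qn}.
Enumerating:
  P1: Qz <- Qn -> Bc -> Nn -> Lk -> Cb
  P2: Qz <- Qn -> Bc -> Cb
  P3: Qz <- Qn -> Lk <- Nn <- Bc -> Cb
  P4: Qz <- Qn -> Lk -> Cb
That exhausts the simple backdoor paths. Count: 4.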